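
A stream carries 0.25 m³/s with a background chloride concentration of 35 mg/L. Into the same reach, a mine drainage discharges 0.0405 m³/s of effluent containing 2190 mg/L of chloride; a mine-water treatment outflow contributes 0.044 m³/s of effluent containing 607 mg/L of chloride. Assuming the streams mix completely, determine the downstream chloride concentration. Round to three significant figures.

371 mg/L

Flow-weighted average: C = (0.2500·35.00 + 0.04050·2190 + 0.04400·607.0) / 0.3345 = 124.2/0.3345 = 371.2 mg/L.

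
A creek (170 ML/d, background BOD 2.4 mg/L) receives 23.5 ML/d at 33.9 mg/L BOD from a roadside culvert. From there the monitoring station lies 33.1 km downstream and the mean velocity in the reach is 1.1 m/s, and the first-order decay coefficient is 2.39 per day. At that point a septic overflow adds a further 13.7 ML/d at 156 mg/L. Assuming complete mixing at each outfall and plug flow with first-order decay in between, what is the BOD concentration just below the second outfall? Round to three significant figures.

12.8 mg/L

Mass balance: C = (170.0·2.400 + 23.50·33.90) / 193.5 = 1205/193.5 = 6.226 mg/L; combined flow 193.5 ML/d.
Travel time t = 33.1·1000 / 1.1 = 30090 s = 8.359 h.
First-order decay: C = 6.226·exp(−k·t) = 6.226·0.4350 = 2.708 mg/L.
At the second outfall, C = (193.5·2.708 + 13.70·156.0) / (193.5 + 13.70) = 12.84 mg/L.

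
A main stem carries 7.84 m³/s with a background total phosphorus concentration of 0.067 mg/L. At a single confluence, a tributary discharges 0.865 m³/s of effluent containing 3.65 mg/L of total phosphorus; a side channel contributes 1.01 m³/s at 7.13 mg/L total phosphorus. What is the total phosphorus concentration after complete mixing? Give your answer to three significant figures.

Conservation of mass: C = (7.840·0.06700 + 0.8650·3.650 + 1.010·7.130) / 9.715 = 10.88/9.715 = 1.120 mg/L.

1.12 mg/L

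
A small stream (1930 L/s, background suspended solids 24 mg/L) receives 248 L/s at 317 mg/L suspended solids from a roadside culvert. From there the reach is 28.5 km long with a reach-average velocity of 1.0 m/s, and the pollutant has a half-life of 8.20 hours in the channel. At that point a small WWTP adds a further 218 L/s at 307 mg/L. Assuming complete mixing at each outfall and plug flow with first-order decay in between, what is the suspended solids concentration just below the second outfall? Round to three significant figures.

Flow-weighted average: C = (1930·24.00 + 248.0·317.0) / 2178 = 124900/2178 = 57.36 mg/L; combined flow 2178 L/s.
Travel time t = 28.5·1000 / 1.0 = 28500 s = 7.917 h.
Half-life 8.20 h → k = ln 2 / 8.20 = 0.08453 h⁻¹ = 2.029 d⁻¹.
Decay over the reach: 57.36·exp(−kt) = 57.36·0.5121 = 29.38 mg/L.
At the second outfall, C = (2178·29.38 + 218.0·307.0) / (2178 + 218.0) = 54.64 mg/L.

54.6 mg/L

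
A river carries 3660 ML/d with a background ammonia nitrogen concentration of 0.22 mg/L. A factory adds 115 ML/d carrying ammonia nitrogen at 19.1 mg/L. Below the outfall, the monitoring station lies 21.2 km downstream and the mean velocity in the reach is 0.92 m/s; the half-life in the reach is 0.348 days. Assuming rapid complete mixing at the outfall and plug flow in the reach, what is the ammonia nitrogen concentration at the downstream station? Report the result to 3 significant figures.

Mass balance: C = (3660·0.2200 + 115.0·19.10) / 3775 = 3002/3775 = 0.7952 mg/L.
Travel time t = 21.2·1000 / 0.92 = 23040 s = 6.401 h.
Half-life 0.348 d → k = ln 2 / 0.348 = 1.992 d⁻¹.
After decay, C = 0.7952 × e^(−kt) = 0.7952 × 0.5879 = 0.4675 mg/L.

0.467 mg/L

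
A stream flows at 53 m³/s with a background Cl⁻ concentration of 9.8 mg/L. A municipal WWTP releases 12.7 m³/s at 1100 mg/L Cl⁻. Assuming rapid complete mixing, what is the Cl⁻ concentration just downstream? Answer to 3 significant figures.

221 mg/L

Conservation of mass: C = (53.00·9.800 + 12.70·1100) / 65.70 = 14490/65.70 = 220.5 mg/L.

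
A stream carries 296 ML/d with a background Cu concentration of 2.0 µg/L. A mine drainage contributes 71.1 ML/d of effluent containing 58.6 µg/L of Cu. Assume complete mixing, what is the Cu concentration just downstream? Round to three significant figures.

Conservation of mass: C = (296.0·2.000 + 71.10·58.60) / 367.1 = 4758/367.1 = 12.96 µg/L.

13.0 µg/L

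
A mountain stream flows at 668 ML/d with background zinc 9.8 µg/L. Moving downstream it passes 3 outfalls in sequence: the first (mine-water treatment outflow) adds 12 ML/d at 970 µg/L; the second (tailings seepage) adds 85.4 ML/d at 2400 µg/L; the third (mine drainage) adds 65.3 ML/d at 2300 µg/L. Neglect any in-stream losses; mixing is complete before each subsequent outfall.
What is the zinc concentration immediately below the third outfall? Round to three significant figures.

449 µg/L

After outfall 1: Q = 668.0 + 12.00 = 680.0 ML/d; C = (668.0·9.800 + 12.00·970.0)/680.0 = 26.74 µg/L.
After outfall 2: Q = 680.0 + 85.40 = 765.4 ML/d; C = (680.0·26.74 + 85.40·2400)/765.4 = 291.5 µg/L.
After outfall 3: Q = 765.4 + 65.30 = 830.7 ML/d; C = (765.4·291.5 + 65.30·2300)/830.7 = 449.4 µg/L.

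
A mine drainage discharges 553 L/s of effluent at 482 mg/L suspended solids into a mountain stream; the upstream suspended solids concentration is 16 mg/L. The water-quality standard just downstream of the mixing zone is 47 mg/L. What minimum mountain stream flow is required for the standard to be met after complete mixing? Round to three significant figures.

Set C_mix = 47: (Q·16.00 + 553.0·482.0) / (Q + 553.0) = 47
→ Q = 553.0·(482.0 − 47)/(47 − 16.00) = 7760 L/s.

7760 L/s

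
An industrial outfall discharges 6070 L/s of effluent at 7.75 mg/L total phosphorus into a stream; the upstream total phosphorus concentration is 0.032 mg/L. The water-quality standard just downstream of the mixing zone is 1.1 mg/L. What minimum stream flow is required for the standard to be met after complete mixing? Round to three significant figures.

Set C_mix = 1.1: (Q·0.03200 + 6070·7.750) / (Q + 6070) = 1.1
→ Q = 6070·(7.750 − 1.1)/(1.1 − 0.03200) = 37800 L/s.

37800 L/s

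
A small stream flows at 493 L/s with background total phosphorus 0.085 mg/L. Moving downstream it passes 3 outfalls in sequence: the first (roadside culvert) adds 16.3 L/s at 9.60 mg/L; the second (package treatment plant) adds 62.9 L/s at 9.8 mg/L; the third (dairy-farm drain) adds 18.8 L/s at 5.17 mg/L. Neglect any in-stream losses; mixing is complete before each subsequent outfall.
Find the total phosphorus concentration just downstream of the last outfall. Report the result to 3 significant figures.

Outfall 1: combined Q = 509.3 L/s; C = (493.0·0.08500 + 16.30·9.600)/509.3 = 0.3895 mg/L.
Outfall 2: combined Q = 572.2 L/s; C = (509.3·0.3895 + 62.90·9.800)/572.2 = 1.424 mg/L.
Outfall 3: combined Q = 591.0 L/s; C = (572.2·1.424 + 18.80·5.170)/591.0 = 1.543 mg/L.

1.54 mg/L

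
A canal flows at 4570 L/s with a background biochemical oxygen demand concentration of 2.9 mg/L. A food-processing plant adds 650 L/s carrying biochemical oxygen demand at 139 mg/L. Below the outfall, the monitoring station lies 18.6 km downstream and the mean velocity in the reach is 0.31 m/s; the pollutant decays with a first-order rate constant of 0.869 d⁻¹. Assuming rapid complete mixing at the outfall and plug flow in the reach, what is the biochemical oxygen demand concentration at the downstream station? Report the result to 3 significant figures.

10.9 mg/L

Conservation of mass: C = (4570·2.900 + 650.0·139.0) / 5220 = 103600/5220 = 19.85 mg/L.
Travel time t = 18.6·1000 / 0.31 = 60000 s = 16.67 h.
Applying C = C₀e^(−kt): 19.85 × 0.5469 = 10.85 mg/L.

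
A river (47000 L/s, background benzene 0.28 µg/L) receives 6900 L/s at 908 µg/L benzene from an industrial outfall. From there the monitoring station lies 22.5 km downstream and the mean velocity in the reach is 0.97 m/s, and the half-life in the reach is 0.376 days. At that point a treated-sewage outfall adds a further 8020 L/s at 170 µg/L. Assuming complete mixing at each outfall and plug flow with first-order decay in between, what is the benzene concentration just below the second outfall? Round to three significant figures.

83.8 µg/L

Mixed concentration C = ΣQC/ΣQ = (47000·0.2800 + 6900·908.0) / 53900 = 6278000/53900 = 116.5 µg/L; combined flow 53900 L/s.
Travel time t = 22.5·1000 / 0.97 = 23200 s = 6.443 h.
Half-life 0.376 d → k = ln 2 / 0.376 = 1.843 d⁻¹.
After decay, C = 116.5 × e^(−kt) = 116.5 × 0.6096 = 71.01 µg/L.
Second outfall: C = (53900·71.01 + 8020·170.0)/61920 = 83.83 µg/L.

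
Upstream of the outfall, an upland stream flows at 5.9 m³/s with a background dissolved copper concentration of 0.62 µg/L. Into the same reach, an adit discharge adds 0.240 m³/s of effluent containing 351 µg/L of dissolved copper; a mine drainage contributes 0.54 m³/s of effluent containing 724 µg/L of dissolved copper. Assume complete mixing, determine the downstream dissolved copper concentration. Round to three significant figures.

71.7 µg/L

Mass balance: C = (5.900·0.6200 + 0.2400·351.0 + 0.5400·724.0) / 6.680 = 478.9/6.680 = 71.69 µg/L.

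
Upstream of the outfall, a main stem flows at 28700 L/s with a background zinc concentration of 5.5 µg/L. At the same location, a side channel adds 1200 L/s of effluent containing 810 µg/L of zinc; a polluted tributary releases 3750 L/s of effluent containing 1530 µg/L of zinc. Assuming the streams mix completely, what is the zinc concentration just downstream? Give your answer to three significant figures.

Mass balance: C = (28700·5.500 + 1200·810.0 + 3750·1530) / 33650 = 6867000/33650 = 204.1 µg/L.

204 µg/L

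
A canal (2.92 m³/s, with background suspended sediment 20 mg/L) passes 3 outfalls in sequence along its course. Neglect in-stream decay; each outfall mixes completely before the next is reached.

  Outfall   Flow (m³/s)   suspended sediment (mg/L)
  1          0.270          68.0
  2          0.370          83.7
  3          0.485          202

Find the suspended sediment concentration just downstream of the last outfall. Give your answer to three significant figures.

Below outfall 1: Q → 3.190 m³/s, C = (2.920·20.00 + 0.2700·68.00)/3.190 = 24.06 mg/L.
Below outfall 2: Q → 3.560 m³/s, C = (3.190·24.06 + 0.3700·83.70)/3.560 = 30.26 mg/L.
Below outfall 3: Q → 4.045 m³/s, C = (3.560·30.26 + 0.4850·202.0)/4.045 = 50.85 mg/L.

50.9 mg/L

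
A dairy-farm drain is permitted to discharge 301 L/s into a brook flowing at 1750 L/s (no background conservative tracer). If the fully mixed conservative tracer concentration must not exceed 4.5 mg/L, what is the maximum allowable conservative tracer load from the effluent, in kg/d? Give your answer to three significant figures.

Mass balance at the limit: 1750·0 + 301.0·Cₑ = 2051·4.5 → Cₑ = 30.66 mg/L.
301.0 L/s = 0.3010 m³/s. Load = 0.3010 m³/s × 30.66 g/m³ × 86 400 s/d = 797.4 kg/d.

797 kg/d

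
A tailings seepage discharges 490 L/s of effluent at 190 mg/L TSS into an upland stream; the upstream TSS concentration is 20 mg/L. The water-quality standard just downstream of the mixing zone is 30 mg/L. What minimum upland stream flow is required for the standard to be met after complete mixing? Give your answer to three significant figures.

Set C_mix = 30: (Q·20.00 + 490.0·190.0) / (Q + 490.0) = 30
→ Q = 490.0·(190.0 − 30)/(30 − 20.00) = 7840 L/s.

7840 L/s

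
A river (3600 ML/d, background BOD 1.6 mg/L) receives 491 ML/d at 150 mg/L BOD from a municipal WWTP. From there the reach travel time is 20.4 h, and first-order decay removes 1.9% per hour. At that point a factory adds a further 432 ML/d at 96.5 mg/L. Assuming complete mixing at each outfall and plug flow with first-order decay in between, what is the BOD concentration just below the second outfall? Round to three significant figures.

21.1 mg/L

Mixed concentration C = ΣQC/ΣQ = (3600·1.600 + 491.0·150.0) / 4091 = 79410/4091 = 19.41 mg/L; combined flow 4091 ML/d.
1.9%/h lost → k = −ln(1 − 0.019) = 0.01918 h⁻¹.
First-order decay: C = 19.41·exp(−k·t) = 19.41·0.6762 = 13.12 mg/L.
At the second outfall, C = (4091·13.12 + 432.0·96.50) / (4091 + 432.0) = 21.09 mg/L.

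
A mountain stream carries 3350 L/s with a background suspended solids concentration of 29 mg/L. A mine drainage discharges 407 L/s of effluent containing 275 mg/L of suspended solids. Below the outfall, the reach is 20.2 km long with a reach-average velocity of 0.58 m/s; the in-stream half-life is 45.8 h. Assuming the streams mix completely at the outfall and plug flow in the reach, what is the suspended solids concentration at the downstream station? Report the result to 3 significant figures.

48.1 mg/L

After mixing, C = (3350·29.00 + 407.0·275.0) / 3757 = 209100/3757 = 55.65 mg/L.
Travel time t = 20.2·1000 / 0.58 = 34830 s = 9.674 h.
Half-life 45.8 h → k = ln 2 / 45.8 = 0.01513 h⁻¹ = 0.3632 d⁻¹.
First-order decay: C = 55.65·exp(−k·t) = 55.65·0.8638 = 48.07 mg/L.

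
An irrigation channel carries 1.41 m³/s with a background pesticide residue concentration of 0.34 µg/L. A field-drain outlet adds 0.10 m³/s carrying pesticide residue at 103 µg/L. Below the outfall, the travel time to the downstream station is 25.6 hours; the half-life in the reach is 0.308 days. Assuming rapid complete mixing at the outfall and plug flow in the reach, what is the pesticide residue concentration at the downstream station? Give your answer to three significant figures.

0.647 µg/L

After mixing, C = (1.410·0.3400 + 0.1000·103.0) / 1.510 = 10.78/1.510 = 7.139 µg/L.
Half-life 0.308 d → k = ln 2 / 0.308 = 2.250 d⁻¹.
Decay over the reach: 7.139·exp(−kt) = 7.139·0.09067 = 0.6473 µg/L.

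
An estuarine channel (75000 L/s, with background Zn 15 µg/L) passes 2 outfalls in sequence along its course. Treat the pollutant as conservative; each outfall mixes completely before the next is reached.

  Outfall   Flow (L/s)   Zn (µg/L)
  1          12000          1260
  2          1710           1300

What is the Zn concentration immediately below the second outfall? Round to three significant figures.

Outfall 1: combined Q = 87000 L/s; C = (75000·15.00 + 12000·1260)/87000 = 186.7 µg/L.
Outfall 2: combined Q = 88710 L/s; C = (87000·186.7 + 1710·1300)/88710 = 208.2 µg/L.

208 µg/L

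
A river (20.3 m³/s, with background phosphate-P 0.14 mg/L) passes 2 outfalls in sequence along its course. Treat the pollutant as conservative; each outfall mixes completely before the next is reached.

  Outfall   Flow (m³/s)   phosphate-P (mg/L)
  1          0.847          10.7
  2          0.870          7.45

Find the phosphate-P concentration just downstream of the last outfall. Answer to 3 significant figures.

0.835 mg/L

Below outfall 1: Q → 21.15 m³/s, C = (20.30·0.1400 + 0.8470·10.70)/21.15 = 0.5630 mg/L.
Below outfall 2: Q → 22.02 m³/s, C = (21.15·0.5630 + 0.8700·7.450)/22.02 = 0.8351 mg/L.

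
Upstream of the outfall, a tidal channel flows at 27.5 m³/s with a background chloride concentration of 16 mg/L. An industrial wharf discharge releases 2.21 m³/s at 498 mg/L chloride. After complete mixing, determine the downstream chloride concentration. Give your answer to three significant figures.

Conservation of mass: C = (27.50·16.00 + 2.210·498.0) / 29.71 = 1541/29.71 = 51.85 mg/L.

51.9 mg/L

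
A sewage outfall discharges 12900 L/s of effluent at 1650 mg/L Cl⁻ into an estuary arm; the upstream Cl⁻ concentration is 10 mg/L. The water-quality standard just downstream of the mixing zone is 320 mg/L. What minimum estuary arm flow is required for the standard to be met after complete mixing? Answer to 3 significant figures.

Set C_mix = 320: (Q·10.00 + 12900·1650) / (Q + 12900) = 320
→ Q = 12900·(1650 − 320)/(320 − 10.00) = 55350 L/s.

55300 L/s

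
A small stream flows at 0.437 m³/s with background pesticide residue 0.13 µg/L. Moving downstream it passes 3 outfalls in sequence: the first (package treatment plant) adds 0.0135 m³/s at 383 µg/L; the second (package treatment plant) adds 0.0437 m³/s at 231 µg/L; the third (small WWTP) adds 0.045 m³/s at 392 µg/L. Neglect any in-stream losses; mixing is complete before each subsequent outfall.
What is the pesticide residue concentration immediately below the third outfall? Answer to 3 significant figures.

61.1 µg/L

Below outfall 1: Q → 0.4505 m³/s, C = (0.4370·0.1300 + 0.01350·383.0)/0.4505 = 11.60 µg/L.
Below outfall 2: Q → 0.4942 m³/s, C = (0.4505·11.60 + 0.04370·231.0)/0.4942 = 31.00 µg/L.
Below outfall 3: Q → 0.5392 m³/s, C = (0.4942·31.00 + 0.04500·392.0)/0.5392 = 61.13 µg/L.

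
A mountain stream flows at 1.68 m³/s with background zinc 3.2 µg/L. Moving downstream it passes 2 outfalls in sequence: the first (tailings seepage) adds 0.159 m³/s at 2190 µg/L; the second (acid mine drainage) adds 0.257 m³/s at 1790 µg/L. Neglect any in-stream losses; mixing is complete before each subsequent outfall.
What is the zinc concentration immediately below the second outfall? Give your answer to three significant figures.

After outfall 1: Q = 1.680 + 0.1590 = 1.839 m³/s; C = (1.680·3.200 + 0.1590·2190)/1.839 = 192.3 µg/L.
After outfall 2: Q = 1.839 + 0.2570 = 2.096 m³/s; C = (1.839·192.3 + 0.2570·1790)/2.096 = 388.2 µg/L.

388 µg/L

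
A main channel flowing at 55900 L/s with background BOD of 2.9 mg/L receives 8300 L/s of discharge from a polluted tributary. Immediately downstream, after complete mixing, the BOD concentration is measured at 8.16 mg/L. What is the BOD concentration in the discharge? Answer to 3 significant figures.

43.6 mg/L

Mass balance: 55900·2.900 + 8300·Cₑ = 64200·8.160
→ Cₑ = (64200·8.160 − 55900·2.900) / 8300 = 43.59 mg/L.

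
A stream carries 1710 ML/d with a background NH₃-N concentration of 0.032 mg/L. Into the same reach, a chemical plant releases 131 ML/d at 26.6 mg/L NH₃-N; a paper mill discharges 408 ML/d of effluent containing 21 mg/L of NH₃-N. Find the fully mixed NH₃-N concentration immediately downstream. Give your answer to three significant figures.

Conservation of mass: C = (1710·0.03200 + 131.0·26.60 + 408.0·21.00) / 2249 = 12110/2249 = 5.383 mg/L.

5.38 mg/L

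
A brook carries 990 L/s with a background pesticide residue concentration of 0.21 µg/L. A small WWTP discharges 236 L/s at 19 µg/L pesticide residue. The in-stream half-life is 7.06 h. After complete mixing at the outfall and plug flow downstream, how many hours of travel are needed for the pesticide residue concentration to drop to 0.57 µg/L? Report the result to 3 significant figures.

Flow-weighted average: C = (990.0·0.2100 + 236.0·19.00) / 1226 = 4692/1226 = 3.827 µg/L.
Half-life 7.06 h → k = ln 2 / 7.06 = 0.09818 h⁻¹ = 2.356 d⁻¹.
3.827·exp(−k·t) = 0.57 → t = ln(3.827/0.57)/k = 69820 s = 19.40 h.

19.4 h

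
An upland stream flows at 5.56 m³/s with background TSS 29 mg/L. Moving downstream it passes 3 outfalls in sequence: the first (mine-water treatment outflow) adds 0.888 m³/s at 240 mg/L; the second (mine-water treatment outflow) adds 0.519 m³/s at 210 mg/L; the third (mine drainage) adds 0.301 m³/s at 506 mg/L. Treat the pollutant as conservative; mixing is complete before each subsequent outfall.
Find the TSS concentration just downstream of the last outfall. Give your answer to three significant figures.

After outfall 1: Q = 5.560 + 0.8880 = 6.448 m³/s; C = (5.560·29.00 + 0.8880·240.0)/6.448 = 58.06 mg/L.
After outfall 2: Q = 6.448 + 0.5190 = 6.967 m³/s; C = (6.448·58.06 + 0.5190·210.0)/6.967 = 69.38 mg/L.
After outfall 3: Q = 6.967 + 0.3010 = 7.268 m³/s; C = (6.967·69.38 + 0.3010·506.0)/7.268 = 87.46 mg/L.

87.5 mg/L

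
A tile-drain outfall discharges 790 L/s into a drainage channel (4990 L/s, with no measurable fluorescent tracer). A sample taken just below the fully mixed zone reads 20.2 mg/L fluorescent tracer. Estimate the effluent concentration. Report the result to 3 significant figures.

Mass balance: 4990·0 + 790.0·Cₑ = 5780·20.20
→ Cₑ = (5780·20.20 − 4990·0) / 790.0 = 147.8 mg/L.

148 mg/L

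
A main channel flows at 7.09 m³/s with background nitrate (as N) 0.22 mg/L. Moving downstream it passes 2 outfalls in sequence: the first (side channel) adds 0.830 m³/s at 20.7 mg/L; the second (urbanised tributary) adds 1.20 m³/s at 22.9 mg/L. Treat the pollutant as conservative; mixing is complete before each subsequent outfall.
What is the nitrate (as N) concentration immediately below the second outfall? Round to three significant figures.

After outfall 1: Q = 7.090 + 0.8300 = 7.920 m³/s; C = (7.090·0.2200 + 0.8300·20.70)/7.920 = 2.366 mg/L.
After outfall 2: Q = 7.920 + 1.200 = 9.120 m³/s; C = (7.920·2.366 + 1.200·22.90)/9.120 = 5.068 mg/L.

5.07 mg/L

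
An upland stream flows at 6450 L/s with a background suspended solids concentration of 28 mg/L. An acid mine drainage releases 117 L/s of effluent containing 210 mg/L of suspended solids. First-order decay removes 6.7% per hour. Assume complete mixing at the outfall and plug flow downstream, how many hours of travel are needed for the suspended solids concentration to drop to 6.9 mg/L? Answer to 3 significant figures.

21.8 h

After mixing, C = (6450·28.00 + 117.0·210.0) / 6567 = 205200/6567 = 31.24 mg/L.
6.7%/h lost → k = −ln(1 − 0.067) = 0.06935 h⁻¹.
31.24·exp(−k·t) = 6.9 → t = ln(31.24/6.9)/k = 78400 s = 21.78 h.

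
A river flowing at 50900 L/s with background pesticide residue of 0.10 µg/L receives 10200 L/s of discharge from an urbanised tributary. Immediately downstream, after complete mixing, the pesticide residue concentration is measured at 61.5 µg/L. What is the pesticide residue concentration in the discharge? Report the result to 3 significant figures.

368 µg/L

Mass balance: 50900·0.1000 + 10200·Cₑ = 61100·61.50
→ Cₑ = (61100·61.50 − 50900·0.1000) / 10200 = 367.9 µg/L.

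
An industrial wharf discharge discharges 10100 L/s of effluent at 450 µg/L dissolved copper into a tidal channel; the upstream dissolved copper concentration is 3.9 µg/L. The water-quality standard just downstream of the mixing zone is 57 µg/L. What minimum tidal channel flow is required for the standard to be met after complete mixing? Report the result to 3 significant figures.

74800 L/s

Set C_mix = 57: (Q·3.900 + 10100·450.0) / (Q + 10100) = 57
→ Q = 10100·(450.0 − 57)/(57 − 3.900) = 74750 L/s.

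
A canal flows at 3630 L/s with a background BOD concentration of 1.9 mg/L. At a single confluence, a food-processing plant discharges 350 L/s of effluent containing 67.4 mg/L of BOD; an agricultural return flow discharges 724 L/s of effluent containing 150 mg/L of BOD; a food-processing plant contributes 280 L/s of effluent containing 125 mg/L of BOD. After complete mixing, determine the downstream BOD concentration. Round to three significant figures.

34.9 mg/L

After mixing, C = (3630·1.900 + 350.0·67.40 + 724.0·150.0 + 280.0·125.0) / 4984 = 174100/4984 = 34.93 mg/L.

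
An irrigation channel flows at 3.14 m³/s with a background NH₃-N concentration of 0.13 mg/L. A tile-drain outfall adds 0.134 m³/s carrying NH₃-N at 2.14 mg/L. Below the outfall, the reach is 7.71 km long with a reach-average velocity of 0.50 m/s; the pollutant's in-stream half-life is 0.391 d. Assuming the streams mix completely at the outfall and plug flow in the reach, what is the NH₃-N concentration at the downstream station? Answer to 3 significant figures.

Mass balance: C = (3.140·0.1300 + 0.1340·2.140) / 3.274 = 0.6950/3.274 = 0.2123 mg/L.
Travel time t = 7.71·1000 / 0.50 = 15420 s = 4.283 h.
Half-life 0.391 d → k = ln 2 / 0.391 = 1.773 d⁻¹.
After decay, C = 0.2123 × e^(−kt) = 0.2123 × 0.7288 = 0.1547 mg/L.

0.155 mg/L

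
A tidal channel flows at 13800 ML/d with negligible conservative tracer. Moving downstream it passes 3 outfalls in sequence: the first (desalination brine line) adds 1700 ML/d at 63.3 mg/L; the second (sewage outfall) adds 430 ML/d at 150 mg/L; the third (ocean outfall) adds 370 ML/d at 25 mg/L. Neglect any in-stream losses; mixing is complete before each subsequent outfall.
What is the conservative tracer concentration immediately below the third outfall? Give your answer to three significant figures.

Outfall 1: combined Q = 15500 ML/d; C = (13800·0 + 1700·63.30)/15500 = 6.943 mg/L.
Outfall 2: combined Q = 15930 ML/d; C = (15500·6.943 + 430.0·150.0)/15930 = 10.80 mg/L.
Outfall 3: combined Q = 16300 ML/d; C = (15930·10.80 + 370.0·25.00)/16300 = 11.13 mg/L.

11.1 mg/L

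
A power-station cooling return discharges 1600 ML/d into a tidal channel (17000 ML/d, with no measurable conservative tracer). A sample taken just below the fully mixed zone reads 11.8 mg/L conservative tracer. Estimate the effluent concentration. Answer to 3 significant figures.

Mass balance: 17000·0 + 1600·Cₑ = 18600·11.80
→ Cₑ = (18600·11.80 − 17000·0) / 1600 = 137.2 mg/L.

137 mg/L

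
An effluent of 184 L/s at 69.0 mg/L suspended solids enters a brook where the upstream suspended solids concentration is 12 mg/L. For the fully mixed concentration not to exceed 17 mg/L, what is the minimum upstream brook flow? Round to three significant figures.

1910 L/s

Set C_mix = 17: (Q·12.00 + 184.0·69.00) / (Q + 184.0) = 17
→ Q = 184.0·(69.00 − 17)/(17 − 12.00) = 1914 L/s.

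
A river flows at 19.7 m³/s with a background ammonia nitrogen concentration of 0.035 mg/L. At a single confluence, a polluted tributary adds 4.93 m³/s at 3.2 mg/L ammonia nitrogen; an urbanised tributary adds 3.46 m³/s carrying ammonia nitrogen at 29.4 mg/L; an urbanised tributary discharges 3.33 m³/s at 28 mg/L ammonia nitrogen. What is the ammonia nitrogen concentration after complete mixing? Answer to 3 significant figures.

Mass balance: C = (19.70·0.03500 + 4.930·3.200 + 3.460·29.40 + 3.330·28.00) / 31.42 = 211.4/31.42 = 6.729 mg/L.

6.73 mg/L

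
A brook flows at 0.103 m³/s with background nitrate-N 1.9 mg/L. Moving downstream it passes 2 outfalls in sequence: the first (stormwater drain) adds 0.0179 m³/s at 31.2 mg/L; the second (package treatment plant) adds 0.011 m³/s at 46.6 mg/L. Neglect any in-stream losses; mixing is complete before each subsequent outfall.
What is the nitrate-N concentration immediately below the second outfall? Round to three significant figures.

9.60 mg/L

After outfall 1: Q = 0.1030 + 0.01790 = 0.1209 m³/s; C = (0.1030·1.900 + 0.01790·31.20)/0.1209 = 6.238 mg/L.
After outfall 2: Q = 0.1209 + 0.01100 = 0.1319 m³/s; C = (0.1209·6.238 + 0.01100·46.60)/0.1319 = 9.604 mg/L.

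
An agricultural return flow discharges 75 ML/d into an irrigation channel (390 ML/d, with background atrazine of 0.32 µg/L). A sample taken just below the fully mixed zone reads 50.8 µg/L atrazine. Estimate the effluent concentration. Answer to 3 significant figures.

Mass balance: 390.0·0.3200 + 75.00·Cₑ = 465.0·50.80
→ Cₑ = (465.0·50.80 − 390.0·0.3200) / 75.00 = 313.3 µg/L.

313 µg/L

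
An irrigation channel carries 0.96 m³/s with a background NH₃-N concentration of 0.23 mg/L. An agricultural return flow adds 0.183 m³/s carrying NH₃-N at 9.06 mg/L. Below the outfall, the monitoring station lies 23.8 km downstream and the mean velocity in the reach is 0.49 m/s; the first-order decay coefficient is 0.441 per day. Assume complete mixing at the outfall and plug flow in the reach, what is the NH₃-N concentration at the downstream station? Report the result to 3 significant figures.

Mass balance: C = (0.9600·0.2300 + 0.1830·9.060) / 1.143 = 1.879/1.143 = 1.644 mg/L.
Travel time t = 23.8·1000 / 0.49 = 48570 s = 13.49 h.
After decay, C = 1.644 × e^(−kt) = 1.644 × 0.7804 = 1.283 mg/L.

1.28 mg/L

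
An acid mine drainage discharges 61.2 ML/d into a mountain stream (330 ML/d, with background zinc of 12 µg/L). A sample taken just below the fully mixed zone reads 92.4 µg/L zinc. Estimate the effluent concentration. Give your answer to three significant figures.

526 µg/L

Mass balance: 330.0·12.00 + 61.20·Cₑ = 391.2·92.40
→ Cₑ = (391.2·92.40 − 330.0·12.00) / 61.20 = 525.9 µg/L.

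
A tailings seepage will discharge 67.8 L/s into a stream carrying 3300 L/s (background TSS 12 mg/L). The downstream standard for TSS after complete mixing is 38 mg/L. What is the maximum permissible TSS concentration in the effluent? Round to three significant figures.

At the limit, (Qr·Cr + Qe·Cₑ)/(Qr + Qe) = 38:
Cₑ = (3368·38 − 3300·12.00) / 67.80 = 1303 mg/L.

1300 mg/L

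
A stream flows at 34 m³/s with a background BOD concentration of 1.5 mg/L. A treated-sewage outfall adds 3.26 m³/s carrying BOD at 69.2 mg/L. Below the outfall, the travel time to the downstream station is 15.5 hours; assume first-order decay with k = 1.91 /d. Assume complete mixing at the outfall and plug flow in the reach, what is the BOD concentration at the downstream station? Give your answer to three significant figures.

Conservation of mass: C = (34.00·1.500 + 3.260·69.20) / 37.26 = 276.6/37.26 = 7.423 mg/L.
Applying C = C₀e^(−kt): 7.423 × 0.2913 = 2.162 mg/L.

2.16 mg/L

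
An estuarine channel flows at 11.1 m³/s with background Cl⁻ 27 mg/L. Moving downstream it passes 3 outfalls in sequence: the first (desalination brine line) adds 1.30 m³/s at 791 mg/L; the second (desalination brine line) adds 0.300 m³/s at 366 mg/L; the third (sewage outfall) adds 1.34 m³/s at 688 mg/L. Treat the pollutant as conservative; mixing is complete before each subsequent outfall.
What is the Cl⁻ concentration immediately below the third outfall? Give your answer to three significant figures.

168 mg/L

Below outfall 1: Q → 12.40 m³/s, C = (11.10·27.00 + 1.300·791.0)/12.40 = 107.1 mg/L.
Below outfall 2: Q → 12.70 m³/s, C = (12.40·107.1 + 0.3000·366.0)/12.70 = 113.2 mg/L.
Below outfall 3: Q → 14.04 m³/s, C = (12.70·113.2 + 1.340·688.0)/14.04 = 168.1 mg/L.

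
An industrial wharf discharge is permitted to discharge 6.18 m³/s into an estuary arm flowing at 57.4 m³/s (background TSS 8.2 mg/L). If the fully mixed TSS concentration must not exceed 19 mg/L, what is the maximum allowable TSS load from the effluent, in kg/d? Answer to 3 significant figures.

Mass balance at the limit: 57.40·8.200 + 6.180·Cₑ = 63.58·19 → Cₑ = 119.3 mg/L.
Load = 6.180 m³/s × 119.3 g/m³ × 86 400 s/d = 63710 kg/d.

63700 kg/d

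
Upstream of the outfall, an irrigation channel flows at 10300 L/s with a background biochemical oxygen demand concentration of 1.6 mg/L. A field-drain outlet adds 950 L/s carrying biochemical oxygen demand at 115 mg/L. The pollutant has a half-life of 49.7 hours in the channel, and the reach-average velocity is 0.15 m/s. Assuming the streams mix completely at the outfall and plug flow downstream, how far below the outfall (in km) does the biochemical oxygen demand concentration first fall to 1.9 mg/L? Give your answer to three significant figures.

68.6 km

Mixed concentration C = ΣQC/ΣQ = (10300·1.600 + 950.0·115.0) / 11250 = 125700/11250 = 11.18 mg/L.
Half-life 49.7 h → k = ln 2 / 49.7 = 0.01395 h⁻¹ = 0.3347 d⁻¹.
Set 11.18·exp(−k·t) = 1.9 → t = ln(11.18/1.9)/k = 457400 s = 127.0 h.
Distance = v·t = 0.15·457400 = 68610 m = 68.61 km.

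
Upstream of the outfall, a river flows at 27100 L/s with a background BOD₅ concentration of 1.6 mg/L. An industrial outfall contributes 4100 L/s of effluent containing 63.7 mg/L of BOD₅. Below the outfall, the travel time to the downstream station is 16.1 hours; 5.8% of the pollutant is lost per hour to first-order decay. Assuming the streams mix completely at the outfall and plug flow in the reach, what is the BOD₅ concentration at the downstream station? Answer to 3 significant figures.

3.73 mg/L

After mixing, C = (27100·1.600 + 4100·63.70) / 31200 = 304500/31200 = 9.761 mg/L.
5.8%/h lost → k = −ln(1 − 0.058) = 0.05975 h⁻¹.
After decay, C = 9.761 × e^(−kt) = 9.761 × 0.3821 = 3.730 mg/L.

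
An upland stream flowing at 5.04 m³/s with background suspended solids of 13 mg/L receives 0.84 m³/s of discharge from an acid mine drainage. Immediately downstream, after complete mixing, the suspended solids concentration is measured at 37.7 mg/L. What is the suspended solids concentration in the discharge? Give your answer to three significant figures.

186 mg/L

Mass balance: 5.040·13.00 + 0.8400·Cₑ = 5.880·37.70
→ Cₑ = (5.880·37.70 − 5.040·13.00) / 0.8400 = 185.9 mg/L.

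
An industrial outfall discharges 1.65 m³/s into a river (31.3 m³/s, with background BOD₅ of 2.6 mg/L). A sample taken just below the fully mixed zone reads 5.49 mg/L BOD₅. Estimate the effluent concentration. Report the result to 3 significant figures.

60.3 mg/L

Mass balance: 31.30·2.600 + 1.650·Cₑ = 32.95·5.490
→ Cₑ = (32.95·5.490 − 31.30·2.600) / 1.650 = 60.31 mg/L.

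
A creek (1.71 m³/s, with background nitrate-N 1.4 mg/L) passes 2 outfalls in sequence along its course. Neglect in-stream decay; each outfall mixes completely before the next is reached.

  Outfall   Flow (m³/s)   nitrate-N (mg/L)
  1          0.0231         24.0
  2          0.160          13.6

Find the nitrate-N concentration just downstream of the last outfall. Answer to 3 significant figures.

2.71 mg/L

Below outfall 1: Q → 1.733 m³/s, C = (1.710·1.400 + 0.02310·24.00)/1.733 = 1.701 mg/L.
Below outfall 2: Q → 1.893 m³/s, C = (1.733·1.701 + 0.1600·13.60)/1.893 = 2.707 mg/L.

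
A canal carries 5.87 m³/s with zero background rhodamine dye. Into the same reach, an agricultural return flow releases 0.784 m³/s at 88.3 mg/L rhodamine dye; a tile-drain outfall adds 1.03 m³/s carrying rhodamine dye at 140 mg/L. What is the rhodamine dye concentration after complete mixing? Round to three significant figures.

Mixed concentration C = ΣQC/ΣQ = (5.870·0 + 0.7840·88.30 + 1.030·140.0) / 7.684 = 213.4/7.684 = 27.78 mg/L.

27.8 mg/L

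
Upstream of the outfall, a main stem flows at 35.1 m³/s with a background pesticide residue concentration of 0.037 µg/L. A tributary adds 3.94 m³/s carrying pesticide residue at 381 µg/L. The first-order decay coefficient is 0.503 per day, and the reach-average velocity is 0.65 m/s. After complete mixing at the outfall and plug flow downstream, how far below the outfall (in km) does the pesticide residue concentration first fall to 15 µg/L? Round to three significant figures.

105 km

Mass balance: C = (35.10·0.03700 + 3.940·381.0) / 39.04 = 1502/39.04 = 38.48 µg/L.
Set 38.48·exp(−k·t) = 15 → t = ln(38.48/15)/k = 161800 s = 44.96 h.
Distance = v·t = 0.65·161800 = 105200 m = 105.2 km.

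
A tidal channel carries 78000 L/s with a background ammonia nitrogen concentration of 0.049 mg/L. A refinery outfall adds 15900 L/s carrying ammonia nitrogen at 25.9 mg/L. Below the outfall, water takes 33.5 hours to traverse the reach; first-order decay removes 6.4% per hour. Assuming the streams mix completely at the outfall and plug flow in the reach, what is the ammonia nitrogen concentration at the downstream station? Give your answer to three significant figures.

Flow-weighted average: C = (78000·0.04900 + 15900·25.90) / 93900 = 415600/93900 = 4.426 mg/L.
6.4%/h lost → k = −ln(1 − 0.064) = 0.06614 h⁻¹.
Decay over the reach: 4.426·exp(−kt) = 4.426·0.1091 = 0.4828 mg/L.

0.483 mg/L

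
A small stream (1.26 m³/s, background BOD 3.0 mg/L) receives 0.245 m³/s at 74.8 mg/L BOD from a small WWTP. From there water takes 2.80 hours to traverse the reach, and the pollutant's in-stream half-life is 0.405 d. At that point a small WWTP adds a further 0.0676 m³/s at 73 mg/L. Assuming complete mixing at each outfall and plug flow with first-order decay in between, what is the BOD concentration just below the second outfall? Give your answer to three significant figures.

Mixed concentration C = ΣQC/ΣQ = (1.260·3.000 + 0.2450·74.80) / 1.505 = 22.11/1.505 = 14.69 mg/L; combined flow 1.505 m³/s.
Half-life 0.405 d → k = ln 2 / 0.405 = 1.711 d⁻¹.
First-order decay: C = 14.69·exp(−k·t) = 14.69·0.8190 = 12.03 mg/L.
At the second outfall, C = (1.505·12.03 + 0.06760·73.00) / (1.505 + 0.06760) = 14.65 mg/L.

14.7 mg/L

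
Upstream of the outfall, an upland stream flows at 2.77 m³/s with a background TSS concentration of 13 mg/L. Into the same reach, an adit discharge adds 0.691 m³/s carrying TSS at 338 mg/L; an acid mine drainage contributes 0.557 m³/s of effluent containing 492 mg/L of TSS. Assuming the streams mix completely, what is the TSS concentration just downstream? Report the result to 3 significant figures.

135 mg/L

After mixing, C = (2.770·13.00 + 0.6910·338.0 + 0.5570·492.0) / 4.018 = 543.6/4.018 = 135.3 mg/L.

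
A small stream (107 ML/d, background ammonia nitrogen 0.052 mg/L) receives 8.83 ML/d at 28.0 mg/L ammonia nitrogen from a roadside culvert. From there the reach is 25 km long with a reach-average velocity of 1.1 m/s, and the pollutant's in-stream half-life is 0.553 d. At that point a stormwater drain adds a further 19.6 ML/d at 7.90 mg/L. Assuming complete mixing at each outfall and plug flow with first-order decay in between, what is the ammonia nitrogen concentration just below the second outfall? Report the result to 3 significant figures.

Flow-weighted average: C = (107.0·0.05200 + 8.830·28.00) / 115.8 = 252.8/115.8 = 2.183 mg/L; combined flow 115.8 ML/d.
Travel time t = 25·1000 / 1.1 = 22730 s = 6.313 h.
Half-life 0.553 d → k = ln 2 / 0.553 = 1.253 d⁻¹.
First-order decay: C = 2.183·exp(−k·t) = 2.183·0.7191 = 1.570 mg/L.
At the second outfall, C = (115.8·1.570 + 19.60·7.900) / (115.8 + 19.60) = 2.486 mg/L.

2.49 mg/L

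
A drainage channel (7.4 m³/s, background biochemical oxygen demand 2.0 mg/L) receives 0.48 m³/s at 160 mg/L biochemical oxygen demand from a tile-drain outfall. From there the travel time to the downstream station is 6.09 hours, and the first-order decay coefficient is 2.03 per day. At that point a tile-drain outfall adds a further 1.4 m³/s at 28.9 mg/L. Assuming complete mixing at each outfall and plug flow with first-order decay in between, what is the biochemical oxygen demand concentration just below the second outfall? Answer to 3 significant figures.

10.3 mg/L

Conservation of mass: C = (7.400·2.000 + 0.4800·160.0) / 7.880 = 91.60/7.880 = 11.62 mg/L; combined flow 7.880 m³/s.
First-order decay: C = 11.62·exp(−k·t) = 11.62·0.5974 = 6.945 mg/L.
At the second outfall, C = (7.880·6.945 + 1.400·28.90) / (7.880 + 1.400) = 10.26 mg/L.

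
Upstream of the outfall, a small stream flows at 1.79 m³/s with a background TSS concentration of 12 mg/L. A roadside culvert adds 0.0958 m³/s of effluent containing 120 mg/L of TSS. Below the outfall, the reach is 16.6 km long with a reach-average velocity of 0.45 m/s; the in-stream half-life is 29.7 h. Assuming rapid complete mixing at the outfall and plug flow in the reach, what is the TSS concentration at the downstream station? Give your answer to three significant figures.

13.8 mg/L

Conservation of mass: C = (1.790·12.00 + 0.09580·120.0) / 1.886 = 32.98/1.886 = 17.49 mg/L.
Travel time t = 16.6·1000 / 0.45 = 36890 s = 10.25 h.
Half-life 29.7 h → k = ln 2 / 29.7 = 0.02334 h⁻¹ = 0.5601 d⁻¹.
After decay, C = 17.49 × e^(−kt) = 17.49 × 0.7873 = 13.77 mg/L.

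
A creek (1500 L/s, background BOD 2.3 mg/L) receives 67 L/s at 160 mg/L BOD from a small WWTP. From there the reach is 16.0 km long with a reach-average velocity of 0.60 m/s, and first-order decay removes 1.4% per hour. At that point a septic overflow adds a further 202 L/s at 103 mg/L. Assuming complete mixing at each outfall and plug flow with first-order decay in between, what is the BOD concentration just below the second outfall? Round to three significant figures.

Conservation of mass: C = (1500·2.300 + 67.00·160.0) / 1567 = 14170/1567 = 9.043 mg/L; combined flow 1567 L/s.
Travel time t = 16.0·1000 / 0.60 = 26670 s = 7.407 h.
1.4%/h lost → k = −ln(1 − 0.014) = 0.01410 h⁻¹.
First-order decay: C = 9.043·exp(−k·t) = 9.043·0.9008 = 8.146 mg/L.
At the second outfall, C = (1567·8.146 + 202.0·103.0) / (1567 + 202.0) = 18.98 mg/L.

19.0 mg/L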